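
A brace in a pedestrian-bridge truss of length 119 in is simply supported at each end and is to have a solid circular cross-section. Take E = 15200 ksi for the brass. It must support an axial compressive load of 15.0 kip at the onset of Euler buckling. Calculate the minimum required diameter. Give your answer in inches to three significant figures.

d ≈ 2.32 in

L_e = K·L = 1 × 119 = 119.0 in
Required I = P_cr·L_e²/(π²E) = 1.500×10^4 × 119.0² / (π² × 1.52×10^7) = 1.416 in⁴
Solid circle: I = πd⁴/64  ⇒  d = (64I/π)^(1/4) = (64×1.416/π)^(1/4) = 2.32 in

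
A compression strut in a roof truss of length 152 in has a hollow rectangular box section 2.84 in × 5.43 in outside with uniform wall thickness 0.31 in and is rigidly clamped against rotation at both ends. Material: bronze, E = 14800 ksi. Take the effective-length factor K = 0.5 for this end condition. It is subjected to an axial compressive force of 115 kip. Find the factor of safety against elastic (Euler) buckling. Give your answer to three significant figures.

n ≈ 1.31

Inner dimensions: h_i = 5.43 − 2×0.31 = 4.810 in, b_i = 2.84 − 2×0.31 = 2.220 in
Weak-axis I_min = (h_o·b_o³ − h_i·b_i³)/12 with b_o = 2.84, b_i = 2.220 in (shorter outer/inner sides).
I_min = (5.43×2.84³ − 4.810×2.220³)/12 = 5.980 in⁴
Effective length L_e = K·L = 0.5 × 152 = 76.00 in
P_cr = π²EI / L_e² = π² × 14800×10³ × 5.980 / 76.00² = 1.512×10^5 lb
Factor of safety n = P_cr / P = 151.22 / 115 = 1.31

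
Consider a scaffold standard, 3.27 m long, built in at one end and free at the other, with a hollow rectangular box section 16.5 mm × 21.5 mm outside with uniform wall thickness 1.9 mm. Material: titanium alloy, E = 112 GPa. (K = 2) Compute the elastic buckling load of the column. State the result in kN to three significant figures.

P_cr ≈ 0.130 kN

Inner dimensions: h_i = 21.5 − 2×1.9 = 17.70 mm, b_i = 16.5 − 2×1.9 = 12.70 mm
Weak-axis I_min = (h_o·b_o³ − h_i·b_i³)/12 with b_o = 16.5, b_i = 12.70 mm (shorter outer/inner sides).
I_min = (21.5×16.5³ − 17.70×12.70³)/12 = 5.027×10^3 mm⁴
I = 5.027×10^3 mm⁴ = 5.027×10^-9 m⁴
Effective length L_e = K·L = 2 × 3.27 = 6.540 m
P_cr = π²EI / L_e² = π² × 112×10⁹ × 5.027×10^-9 / 6.540² = 129.9 N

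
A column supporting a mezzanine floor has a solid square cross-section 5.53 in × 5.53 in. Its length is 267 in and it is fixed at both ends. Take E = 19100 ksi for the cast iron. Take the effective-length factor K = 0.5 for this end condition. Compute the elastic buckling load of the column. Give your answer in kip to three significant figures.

P_cr ≈ 824 kip

I = a⁴/12 = 5.53⁴/12 = 77.93 in⁴
Effective length L_e = K·L = 0.5 × 267 = 133.5 in
P_cr = π²EI / L_e² = π² × 19100×10³ × 77.93 / 133.5² = 8.243×10^5 lb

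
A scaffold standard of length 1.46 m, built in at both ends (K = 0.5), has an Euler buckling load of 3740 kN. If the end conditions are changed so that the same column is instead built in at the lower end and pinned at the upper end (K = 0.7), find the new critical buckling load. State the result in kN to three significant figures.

P_cr ∝ 1/K², so P_cr,new = P_cr,old × (K_old/K_new)² = 3740 × (0.5/0.7)²
= 3740 × 0.5102 = 1910 kN

P_cr ≈ 1910 kN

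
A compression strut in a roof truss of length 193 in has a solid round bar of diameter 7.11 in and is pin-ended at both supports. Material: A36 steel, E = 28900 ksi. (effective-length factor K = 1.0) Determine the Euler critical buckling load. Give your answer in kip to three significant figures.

I = πd⁴/64 = π×7.11⁴/64 = 125.4 in⁴
Effective length L_e = K·L = 1 × 193 = 193.0 in
P_cr = π²EI / L_e² = π² × 28900×10³ × 125.4 / 193.0² = 9.606×10^5 lb

P_cr ≈ 961 kip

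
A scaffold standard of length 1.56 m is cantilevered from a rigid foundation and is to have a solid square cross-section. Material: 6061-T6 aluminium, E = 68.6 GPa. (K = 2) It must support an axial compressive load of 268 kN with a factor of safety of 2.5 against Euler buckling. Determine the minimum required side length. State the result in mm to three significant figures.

a ≈ 104 mm

Required P_cr = n·P = 2.5 × 268 = 670.0 kN
L_e = K·L = 2 × 1.56 = 3.120 m
Required I = P_cr·L_e²/(π²E) = 6.700×10^5 × 3.120² / (π² × 6.86×10^10) = 9.633×10^-6 m⁴
I_req = 9.633×10^6 mm⁴
Solid square: I = a⁴/12  ⇒  a = (12I)^(1/4) = (12×9.633×10^6)^(1/4) = 104 mm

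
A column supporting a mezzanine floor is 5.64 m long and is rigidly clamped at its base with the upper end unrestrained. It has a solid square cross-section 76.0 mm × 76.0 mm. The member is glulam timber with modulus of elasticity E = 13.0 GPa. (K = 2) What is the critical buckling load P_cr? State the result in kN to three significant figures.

P_cr ≈ 2.80 kN

I = a⁴/12 = 76.0⁴/12 = 2.780×10^6 mm⁴
I = 2.780×10^6 mm⁴ = 2.780×10^-6 m⁴
Effective length L_e = K·L = 2 × 5.64 = 11.28 m
P_cr = π²EI / L_e² = π² × 13.0×10⁹ × 2.780×10^-6 / 11.28² = 2.803×10^3 N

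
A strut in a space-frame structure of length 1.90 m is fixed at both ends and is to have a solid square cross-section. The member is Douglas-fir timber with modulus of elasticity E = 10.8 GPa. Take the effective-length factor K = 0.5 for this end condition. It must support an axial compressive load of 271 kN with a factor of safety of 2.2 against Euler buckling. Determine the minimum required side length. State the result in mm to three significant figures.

a ≈ 88.2 mm

Required P_cr = n·P = 2.2 × 271 = 596.2 kN
L_e = K·L = 0.5 × 1.90 = 0.9500 m
Required I = P_cr·L_e²/(π²E) = 5.962×10^5 × 0.9500² / (π² × 1.08×10^10) = 5.048×10^-6 m⁴
I_req = 5.048×10^6 mm⁴
Solid square: I = a⁴/12  ⇒  a = (12I)^(1/4) = (12×5.048×10^6)^(1/4) = 88.2 mm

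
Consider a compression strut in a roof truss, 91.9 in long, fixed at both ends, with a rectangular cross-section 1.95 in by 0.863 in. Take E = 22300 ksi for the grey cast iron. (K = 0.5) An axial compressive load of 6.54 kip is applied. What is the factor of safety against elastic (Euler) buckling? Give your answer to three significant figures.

n ≈ 1.66

Buckling occurs about the weak axis: I_min = h·b³/12 with b = 0.863 in (the shorter side).
I_min = 1.95×0.863³/12 = 0.1044 in⁴
Effective length L_e = K·L = 0.5 × 91.9 = 45.95 in
P_cr = π²EI / L_e² = π² × 22300×10³ × 0.1044 / 45.95² = 1.089×10^4 lb
Factor of safety n = P_cr / P = 10.887 / 6.54 = 1.66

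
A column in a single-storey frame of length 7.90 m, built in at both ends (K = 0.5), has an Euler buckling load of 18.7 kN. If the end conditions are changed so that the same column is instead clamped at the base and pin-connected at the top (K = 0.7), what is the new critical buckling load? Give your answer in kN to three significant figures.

P_cr ≈ 9.54 kN

P_cr ∝ 1/K², so P_cr,new = P_cr,old × (K_old/K_new)² = 18.7 × (0.5/0.7)²
= 18.7 × 0.5102 = 9.54 kN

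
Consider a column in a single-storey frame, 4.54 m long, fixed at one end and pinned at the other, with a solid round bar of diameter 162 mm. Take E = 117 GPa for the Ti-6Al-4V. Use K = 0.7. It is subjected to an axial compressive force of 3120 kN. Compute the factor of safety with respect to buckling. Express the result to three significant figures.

I = πd⁴/64 = π×162⁴/64 = 3.381×10^7 mm⁴
I = 3.381×10^7 mm⁴ = 3.381×10^-5 m⁴
Effective length L_e = K·L = 0.7 × 4.54 = 3.178 m
P_cr = π²EI / L_e² = π² × 117×10⁹ × 3.381×10^-5 / 3.178² = 3.866×10^6 N
Factor of safety n = P_cr / P = 3865.5 / 3120 = 1.24

n ≈ 1.24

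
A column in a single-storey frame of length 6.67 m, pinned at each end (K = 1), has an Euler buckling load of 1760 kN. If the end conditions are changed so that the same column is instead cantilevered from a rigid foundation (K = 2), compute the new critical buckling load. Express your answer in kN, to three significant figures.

P_cr ∝ 1/K², so P_cr,new = P_cr,old × (K_old/K_new)² = 1760 × (1/2)²
= 1760 × 0.2500 = 440 kN

P_cr ≈ 440 kN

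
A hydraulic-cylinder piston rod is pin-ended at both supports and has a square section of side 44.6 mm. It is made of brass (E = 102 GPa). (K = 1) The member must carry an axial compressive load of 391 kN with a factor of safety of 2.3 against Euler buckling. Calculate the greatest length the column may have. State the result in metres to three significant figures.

I = a⁴/12 = 44.6⁴/12 = 3.297×10^5 mm⁴
I = 3.297×10^-7 m⁴
Required critical load P_cr = n·P = 2.3 × 391 = 899.3 kN = 8.993×10^5 N
From P_cr = π²EI/(K·L)²:  L = (1/K)·√(π²EI/P_cr) = (1/1)·√(π²×1.02×10^11×3.297×10^-7/8.993×10^5)
L = 0.608 m

L_max ≈ 0.608 m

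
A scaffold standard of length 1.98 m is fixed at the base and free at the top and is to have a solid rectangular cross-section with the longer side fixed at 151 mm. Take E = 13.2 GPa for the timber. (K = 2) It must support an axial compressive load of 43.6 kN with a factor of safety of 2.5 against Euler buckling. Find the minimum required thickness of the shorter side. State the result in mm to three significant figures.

Required P_cr = n·P = 2.5 × 43.6 = 109.0 kN
L_e = K·L = 2 × 1.98 = 3.960 m
Required I = P_cr·L_e²/(π²E) = 1.090×10^5 × 3.960² / (π² × 1.32×10^10) = 1.312×10^-5 m⁴
I_req = 1.312×10^7 mm⁴
Rectangle, weak axis: I_min = h·b³/12 with h = 151 mm fixed  ⇒  b = (12I/h)^(1/3) = 101 mm

b ≈ 101 mm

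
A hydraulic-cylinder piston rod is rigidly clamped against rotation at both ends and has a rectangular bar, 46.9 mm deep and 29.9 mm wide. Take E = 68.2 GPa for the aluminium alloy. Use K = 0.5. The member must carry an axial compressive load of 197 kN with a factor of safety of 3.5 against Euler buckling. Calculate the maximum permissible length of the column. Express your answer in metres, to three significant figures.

Buckling occurs about the weak axis: I_min = h·b³/12 with b = 29.9 mm (the shorter side).
I_min = 46.9×29.9³/12 = 1.045×10^5 mm⁴
I = 1.045×10^-7 m⁴
Required critical load P_cr = n·P = 3.5 × 197 = 689.5 kN = 6.895×10^5 N
From P_cr = π²EI/(K·L)²:  L = (1/K)·√(π²EI/P_cr) = (1/0.5)·√(π²×6.82×10^10×1.045×10^-7/6.895×10^5)
L = 0.639 m

L_max ≈ 0.639 m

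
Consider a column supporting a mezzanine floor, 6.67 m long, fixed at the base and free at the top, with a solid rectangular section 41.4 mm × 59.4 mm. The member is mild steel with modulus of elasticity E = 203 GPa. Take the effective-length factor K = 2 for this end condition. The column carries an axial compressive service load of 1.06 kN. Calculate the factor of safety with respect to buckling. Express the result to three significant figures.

n ≈ 3.73

Buckling occurs about the weak axis: I_min = h·b³/12 with b = 41.4 mm (the shorter side).
I_min = 59.4×41.4³/12 = 3.512×10^5 mm⁴
I = 3.512×10^5 mm⁴ = 3.512×10^-7 m⁴
Effective length L_e = K·L = 2 × 6.67 = 13.34 m
P_cr = π²EI / L_e² = π² × 203×10⁹ × 3.512×10^-7 / 13.34² = 3.954×10^3 N
Factor of safety n = P_cr / P = 3.9545 / 1.06 = 3.73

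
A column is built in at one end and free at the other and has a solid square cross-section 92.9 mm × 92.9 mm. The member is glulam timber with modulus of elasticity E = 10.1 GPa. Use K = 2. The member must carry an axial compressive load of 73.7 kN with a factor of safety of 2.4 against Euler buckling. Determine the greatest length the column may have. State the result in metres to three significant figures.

L_max ≈ 0.935 m

I = a⁴/12 = 92.9⁴/12 = 6.207×10^6 mm⁴
I = 6.207×10^-6 m⁴
Required critical load P_cr = n·P = 2.4 × 73.7 = 176.9 kN = 1.769×10^5 N
From P_cr = π²EI/(K·L)²:  L = (1/K)·√(π²EI/P_cr) = (1/2)·√(π²×1.01×10^10×6.207×10^-6/1.769×10^5)
L = 0.935 m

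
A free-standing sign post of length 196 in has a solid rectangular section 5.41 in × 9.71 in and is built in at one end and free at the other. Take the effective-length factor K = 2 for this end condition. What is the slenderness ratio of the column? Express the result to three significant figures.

λ ≈ 251

For a rectangle r_min = b/√12 = 5.41/√12 = 1.562 in
L_e = K·L = 2 × 196 = 392.0 in
λ = L_e / r_min = 392.00 / 1.562 = 251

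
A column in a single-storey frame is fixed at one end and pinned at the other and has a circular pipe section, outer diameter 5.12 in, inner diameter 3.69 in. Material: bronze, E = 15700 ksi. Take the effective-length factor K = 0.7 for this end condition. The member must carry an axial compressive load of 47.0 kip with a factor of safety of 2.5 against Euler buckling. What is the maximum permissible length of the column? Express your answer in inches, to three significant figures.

L_max ≈ 257 in

d_o = 5.12 in, d_i = 3.69 in
I = π(d_o⁴ − d_i⁴)/64 = π(5.12⁴ − 3.690⁴)/64 = 24.63 in⁴
Required critical load P_cr = n·P = 2.5 × 47.0 = 117.5 kip = 1.175×10^5 lb
From P_cr = π²EI/(K·L)²:  L = (1/K)·√(π²EI/P_cr) = (1/0.7)·√(π²×1.57×10^7×24.63/1.175×10^5)
L = 257 in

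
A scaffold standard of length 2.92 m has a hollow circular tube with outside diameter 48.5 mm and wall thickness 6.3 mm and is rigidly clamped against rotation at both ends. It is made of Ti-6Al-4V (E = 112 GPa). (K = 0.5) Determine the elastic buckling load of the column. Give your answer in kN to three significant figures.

P_cr ≈ 98.6 kN

Inner diameter d_i = 48.5 − 2×6.3 = 35.90 mm
I = π(d_o⁴ − d_i⁴)/64 = π(48.5⁴ − 35.90⁴)/64 = 1.901×10^5 mm⁴
I = 1.901×10^5 mm⁴ = 1.901×10^-7 m⁴
Effective length L_e = K·L = 0.5 × 2.92 = 1.460 m
P_cr = π²EI / L_e² = π² × 112×10⁹ × 1.901×10^-7 / 1.460² = 9.857×10^4 N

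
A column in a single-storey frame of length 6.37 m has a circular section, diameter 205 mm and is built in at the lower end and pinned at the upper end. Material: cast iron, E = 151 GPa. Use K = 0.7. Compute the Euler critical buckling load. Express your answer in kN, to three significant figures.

P_cr ≈ 6500 kN

I = πd⁴/64 = π×205⁴/64 = 8.669×10^7 mm⁴
I = 8.669×10^7 mm⁴ = 8.669×10^-5 m⁴
Effective length L_e = K·L = 0.7 × 6.37 = 4.459 m
P_cr = π²EI / L_e² = π² × 151×10⁹ × 8.669×10^-5 / 4.459² = 6.498×10^6 N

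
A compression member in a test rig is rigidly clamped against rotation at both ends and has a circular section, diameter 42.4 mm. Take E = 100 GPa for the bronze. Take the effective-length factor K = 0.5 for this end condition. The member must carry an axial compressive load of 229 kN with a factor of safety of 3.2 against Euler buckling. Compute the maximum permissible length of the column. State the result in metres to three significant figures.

I = πd⁴/64 = π×42.4⁴/64 = 1.586×10^5 mm⁴
I = 1.586×10^-7 m⁴
Required critical load P_cr = n·P = 3.2 × 229 = 732.8 kN = 7.328×10^5 N
From P_cr = π²EI/(K·L)²:  L = (1/K)·√(π²EI/P_cr) = (1/0.5)·√(π²×1.00×10^11×1.586×10^-7/7.328×10^5)
L = 0.924 m

L_max ≈ 0.924 m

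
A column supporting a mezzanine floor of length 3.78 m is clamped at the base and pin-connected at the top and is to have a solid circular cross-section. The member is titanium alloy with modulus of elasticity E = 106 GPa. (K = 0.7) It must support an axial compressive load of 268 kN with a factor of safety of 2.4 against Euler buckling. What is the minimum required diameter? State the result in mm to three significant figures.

d ≈ 96.8 mm

Required P_cr = n·P = 2.4 × 268 = 643.2 kN
L_e = K·L = 0.7 × 3.78 = 2.646 m
Required I = P_cr·L_e²/(π²E) = 6.432×10^5 × 2.646² / (π² × 1.06×10^11) = 4.304×10^-6 m⁴
I_req = 4.304×10^6 mm⁴
Solid circle: I = πd⁴/64  ⇒  d = (64I/π)^(1/4) = (64×4.304×10^6/π)^(1/4) = 96.8 mm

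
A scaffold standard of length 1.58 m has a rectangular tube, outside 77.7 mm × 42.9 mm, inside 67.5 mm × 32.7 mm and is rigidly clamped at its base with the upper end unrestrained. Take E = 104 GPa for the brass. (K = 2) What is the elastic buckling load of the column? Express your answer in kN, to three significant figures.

Weak-axis I_min = (h_o·b_o³ − h_i·b_i³)/12 with b_o = 42.9, b_i = 32.70 mm (shorter outer/inner sides).
I_min = (77.7×42.9³ − 67.50×32.70³)/12 = 3.145×10^5 mm⁴
I = 3.145×10^5 mm⁴ = 3.145×10^-7 m⁴
Effective length L_e = K·L = 2 × 1.58 = 3.160 m
P_cr = π²EI / L_e² = π² × 104×10⁹ × 3.145×10^-7 / 3.160² = 3.233×10^4 N

P_cr ≈ 32.3 kN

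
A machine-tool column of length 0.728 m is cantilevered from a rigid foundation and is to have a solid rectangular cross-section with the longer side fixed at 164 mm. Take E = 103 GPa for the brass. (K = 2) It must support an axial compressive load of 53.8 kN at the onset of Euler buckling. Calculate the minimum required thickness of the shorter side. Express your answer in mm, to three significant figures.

L_e = K·L = 2 × 0.728 = 1.456 m
Required I = P_cr·L_e²/(π²E) = 5.380×10^4 × 1.456² / (π² × 1.03×10^11) = 1.122×10^-7 m⁴
I_req = 1.122×10^5 mm⁴
Rectangle, weak axis: I_min = h·b³/12 with h = 164 mm fixed  ⇒  b = (12I/h)^(1/3) = 20.2 mm

b ≈ 20.2 mm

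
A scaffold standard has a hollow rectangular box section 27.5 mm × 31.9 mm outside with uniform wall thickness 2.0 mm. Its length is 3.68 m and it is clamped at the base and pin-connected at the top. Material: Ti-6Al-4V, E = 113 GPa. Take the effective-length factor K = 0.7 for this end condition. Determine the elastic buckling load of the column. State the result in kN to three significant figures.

P_cr ≈ 4.22 kN

Inner dimensions: h_i = 31.9 − 2×2.0 = 27.90 mm, b_i = 27.5 − 2×2.0 = 23.50 mm
Weak-axis I_min = (h_o·b_o³ − h_i·b_i³)/12 with b_o = 27.5, b_i = 23.50 mm (shorter outer/inner sides).
I_min = (31.9×27.5³ − 27.90×23.50³)/12 = 2.511×10^4 mm⁴
I = 2.511×10^4 mm⁴ = 2.511×10^-8 m⁴
Effective length L_e = K·L = 0.7 × 3.68 = 2.576 m
P_cr = π²EI / L_e² = π² × 113×10⁹ × 2.511×10^-8 / 2.576² = 4.220×10^3 N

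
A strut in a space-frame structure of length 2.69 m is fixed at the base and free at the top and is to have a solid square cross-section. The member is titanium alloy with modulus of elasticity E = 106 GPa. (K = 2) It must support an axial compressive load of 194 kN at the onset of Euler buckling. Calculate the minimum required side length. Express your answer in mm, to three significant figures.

L_e = K·L = 2 × 2.69 = 5.380 m
Required I = P_cr·L_e²/(π²E) = 1.940×10^5 × 5.380² / (π² × 1.06×10^11) = 5.367×10^-6 m⁴
I_req = 5.367×10^6 mm⁴
Solid square: I = a⁴/12  ⇒  a = (12I)^(1/4) = (12×5.367×10^6)^(1/4) = 89.6 mm

a ≈ 89.6 mm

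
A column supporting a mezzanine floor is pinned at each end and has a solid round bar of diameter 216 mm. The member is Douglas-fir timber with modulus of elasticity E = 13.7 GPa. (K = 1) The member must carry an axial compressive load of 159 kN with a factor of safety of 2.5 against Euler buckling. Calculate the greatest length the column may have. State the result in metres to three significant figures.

L_max ≈ 6.03 m

I = πd⁴/64 = π×216⁴/64 = 1.069×10^8 mm⁴
I = 1.069×10^-4 m⁴
Required critical load P_cr = n·P = 2.5 × 159 = 397.5 kN = 3.975×10^5 N
From P_cr = π²EI/(K·L)²:  L = (1/K)·√(π²EI/P_cr) = (1/1)·√(π²×1.37×10^10×1.069×10^-4/3.975×10^5)
L = 6.03 m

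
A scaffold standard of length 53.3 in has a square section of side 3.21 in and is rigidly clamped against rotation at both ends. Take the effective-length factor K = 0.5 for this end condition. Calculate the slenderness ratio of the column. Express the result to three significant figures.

λ ≈ 28.8

For a square r = a/√12 = 3.21/√12 = 0.9266 in
L_e = K·L = 0.5 × 53.3 = 26.65 in
λ = L_e / r_min = 26.650 / 0.9266 = 28.8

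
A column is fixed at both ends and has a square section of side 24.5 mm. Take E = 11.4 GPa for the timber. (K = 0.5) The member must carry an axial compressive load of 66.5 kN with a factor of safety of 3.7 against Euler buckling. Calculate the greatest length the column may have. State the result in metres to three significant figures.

I = a⁴/12 = 24.5⁴/12 = 3.003×10^4 mm⁴
I = 3.003×10^-8 m⁴
Required critical load P_cr = n·P = 3.7 × 66.5 = 246.0 kN = 2.461×10^5 N
From P_cr = π²EI/(K·L)²:  L = (1/K)·√(π²EI/P_cr) = (1/0.5)·√(π²×1.14×10^10×3.003×10^-8/2.461×10^5)
L = 0.234 m

L_max ≈ 0.234 m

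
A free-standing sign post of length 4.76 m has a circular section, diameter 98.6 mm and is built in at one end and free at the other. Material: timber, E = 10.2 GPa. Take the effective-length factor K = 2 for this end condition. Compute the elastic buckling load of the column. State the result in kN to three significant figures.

I = πd⁴/64 = π×98.6⁴/64 = 4.640×10^6 mm⁴
I = 4.640×10^6 mm⁴ = 4.640×10^-6 m⁴
Effective length L_e = K·L = 2 × 4.76 = 9.520 m
P_cr = π²EI / L_e² = π² × 10.2×10⁹ × 4.640×10^-6 / 9.520² = 5.154×10^3 N

P_cr ≈ 5.15 kN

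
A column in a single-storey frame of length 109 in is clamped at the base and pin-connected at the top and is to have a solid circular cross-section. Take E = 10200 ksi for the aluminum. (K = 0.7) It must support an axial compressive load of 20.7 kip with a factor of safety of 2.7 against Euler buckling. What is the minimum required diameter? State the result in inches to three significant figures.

d ≈ 2.85 in

Required P_cr = n·P = 2.7 × 20.7 = 55.89 kip
L_e = K·L = 0.7 × 109 = 76.30 in
Required I = P_cr·L_e²/(π²E) = 5.589×10^4 × 76.30² / (π² × 1.02×10^7) = 3.232 in⁴
Solid circle: I = πd⁴/64  ⇒  d = (64I/π)^(1/4) = (64×3.232/π)^(1/4) = 2.85 in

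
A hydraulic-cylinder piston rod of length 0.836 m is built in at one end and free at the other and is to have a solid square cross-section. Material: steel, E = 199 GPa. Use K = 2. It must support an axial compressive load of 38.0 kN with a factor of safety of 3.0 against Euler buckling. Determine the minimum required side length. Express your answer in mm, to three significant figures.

a ≈ 37.4 mm

Required P_cr = n·P = 3.0 × 38.0 = 114.0 kN
L_e = K·L = 2 × 0.836 = 1.672 m
Required I = P_cr·L_e²/(π²E) = 1.140×10^5 × 1.672² / (π² × 1.99×10^11) = 1.623×10^-7 m⁴
I_req = 1.623×10^5 mm⁴
Solid square: I = a⁴/12  ⇒  a = (12I)^(1/4) = (12×1.623×10^5)^(1/4) = 37.4 mm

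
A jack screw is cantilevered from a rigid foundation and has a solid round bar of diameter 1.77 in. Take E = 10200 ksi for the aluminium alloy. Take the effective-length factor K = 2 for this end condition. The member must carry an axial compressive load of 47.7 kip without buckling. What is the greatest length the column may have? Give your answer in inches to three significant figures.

I = πd⁴/64 = π×1.77⁴/64 = 0.4818 in⁴
At the buckling limit P_cr = P = 4.770×10^4 lb
From P_cr = π²EI/(K·L)²:  L = (1/K)·√(π²EI/P_cr) = (1/2)·√(π²×1.02×10^7×0.4818/4.770×10^4)
L = 15.9 in

L_max ≈ 15.9 in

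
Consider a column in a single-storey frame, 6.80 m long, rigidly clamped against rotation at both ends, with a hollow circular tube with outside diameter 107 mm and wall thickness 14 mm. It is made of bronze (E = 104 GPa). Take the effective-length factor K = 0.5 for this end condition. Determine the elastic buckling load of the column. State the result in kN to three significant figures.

Inner diameter d_i = 107 − 2×14 = 79.00 mm
I = π(d_o⁴ − d_i⁴)/64 = π(107⁴ − 79.00⁴)/64 = 4.522×10^6 mm⁴
I = 4.522×10^6 mm⁴ = 4.522×10^-6 m⁴
Effective length L_e = K·L = 0.5 × 6.80 = 3.400 m
P_cr = π²EI / L_e² = π² × 104×10⁹ × 4.522×10^-6 / 3.400² = 4.016×10^5 N

P_cr ≈ 402 kN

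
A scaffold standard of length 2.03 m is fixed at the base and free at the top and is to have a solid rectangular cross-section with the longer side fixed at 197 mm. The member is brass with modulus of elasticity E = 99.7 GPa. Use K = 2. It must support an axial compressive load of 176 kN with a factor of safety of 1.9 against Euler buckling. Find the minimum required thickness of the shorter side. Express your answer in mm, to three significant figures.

b ≈ 69.9 mm

Required P_cr = n·P = 1.9 × 176 = 334.4 kN
L_e = K·L = 2 × 2.03 = 4.060 m
Required I = P_cr·L_e²/(π²E) = 3.344×10^5 × 4.060² / (π² × 9.97×10^10) = 5.602×10^-6 m⁴
I_req = 5.602×10^6 mm⁴
Rectangle, weak axis: I_min = h·b³/12 with h = 197 mm fixed  ⇒  b = (12I/h)^(1/3) = 69.9 mm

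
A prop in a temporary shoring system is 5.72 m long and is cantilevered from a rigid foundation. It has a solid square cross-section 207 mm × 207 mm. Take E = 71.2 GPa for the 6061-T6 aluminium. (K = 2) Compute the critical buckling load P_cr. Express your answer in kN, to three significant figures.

I = a⁴/12 = 207⁴/12 = 1.530×10^8 mm⁴
I = 1.530×10^8 mm⁴ = 1.530×10^-4 m⁴
Effective length L_e = K·L = 2 × 5.72 = 11.44 m
P_cr = π²EI / L_e² = π² × 71.2×10⁹ × 1.530×10^-4 / 11.44² = 8.215×10^5 N

P_cr ≈ 822 kN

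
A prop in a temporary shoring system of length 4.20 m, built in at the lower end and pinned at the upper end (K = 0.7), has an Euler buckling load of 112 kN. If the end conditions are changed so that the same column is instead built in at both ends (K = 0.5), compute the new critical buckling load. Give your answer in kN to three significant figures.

P_cr ∝ 1/K², so P_cr,new = P_cr,old × (K_old/K_new)² = 112 × (0.7/0.5)²
= 112 × 1.960 = 220 kN

P_cr ≈ 220 kN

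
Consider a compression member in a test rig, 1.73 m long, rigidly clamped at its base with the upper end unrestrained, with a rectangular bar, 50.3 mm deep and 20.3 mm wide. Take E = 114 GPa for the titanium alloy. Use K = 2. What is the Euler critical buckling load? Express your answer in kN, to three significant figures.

P_cr ≈ 3.30 kN

Buckling occurs about the weak axis: I_min = h·b³/12 with b = 20.3 mm (the shorter side).
I_min = 50.3×20.3³/12 = 3.507×10^4 mm⁴
I = 3.507×10^4 mm⁴ = 3.507×10^-8 m⁴
Effective length L_e = K·L = 2 × 1.73 = 3.460 m
P_cr = π²EI / L_e² = π² × 114×10⁹ × 3.507×10^-8 / 3.460² = 3.296×10^3 N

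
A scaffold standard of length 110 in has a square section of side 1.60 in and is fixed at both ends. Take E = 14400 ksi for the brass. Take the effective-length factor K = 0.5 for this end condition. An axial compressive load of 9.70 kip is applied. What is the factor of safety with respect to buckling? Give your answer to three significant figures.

I = a⁴/12 = 1.60⁴/12 = 0.5461 in⁴
Effective length L_e = K·L = 0.5 × 110 = 55.00 in
P_cr = π²EI / L_e² = π² × 14400×10³ × 0.5461 / 55.00² = 2.566×10^4 lb
Factor of safety n = P_cr / P = 25.659 / 9.70 = 2.65

n ≈ 2.65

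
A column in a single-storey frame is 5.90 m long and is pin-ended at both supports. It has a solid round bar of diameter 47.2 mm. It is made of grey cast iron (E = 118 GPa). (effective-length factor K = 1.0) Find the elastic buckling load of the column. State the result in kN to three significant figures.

I = πd⁴/64 = π×47.2⁴/64 = 2.436×10^5 mm⁴
I = 2.436×10^5 mm⁴ = 2.436×10^-7 m⁴
Effective length L_e = K·L = 1 × 5.90 = 5.900 m
P_cr = π²EI / L_e² = π² × 118×10⁹ × 2.436×10^-7 / 5.900² = 8.151×10^3 N

P_cr ≈ 8.15 kN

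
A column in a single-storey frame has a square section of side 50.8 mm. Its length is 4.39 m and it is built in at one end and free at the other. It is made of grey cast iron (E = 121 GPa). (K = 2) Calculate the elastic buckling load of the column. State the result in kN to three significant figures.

P_cr ≈ 8.60 kN

I = a⁴/12 = 50.8⁴/12 = 5.550×10^5 mm⁴
I = 5.550×10^5 mm⁴ = 5.550×10^-7 m⁴
Effective length L_e = K·L = 2 × 4.39 = 8.780 m
P_cr = π²EI / L_e² = π² × 121×10⁹ × 5.550×10^-7 / 8.780² = 8.597×10^3 N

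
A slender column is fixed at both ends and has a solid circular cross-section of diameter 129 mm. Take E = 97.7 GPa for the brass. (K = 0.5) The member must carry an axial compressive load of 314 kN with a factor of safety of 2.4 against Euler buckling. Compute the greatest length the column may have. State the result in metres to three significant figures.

L_max ≈ 8.34 m

I = πd⁴/64 = π×129⁴/64 = 1.359×10^7 mm⁴
I = 1.359×10^-5 m⁴
Required critical load P_cr = n·P = 2.4 × 314 = 753.6 kN = 7.536×10^5 N
From P_cr = π²EI/(K·L)²:  L = (1/K)·√(π²EI/P_cr) = (1/0.5)·√(π²×9.77×10^10×1.359×10^-5/7.536×10^5)
L = 8.34 m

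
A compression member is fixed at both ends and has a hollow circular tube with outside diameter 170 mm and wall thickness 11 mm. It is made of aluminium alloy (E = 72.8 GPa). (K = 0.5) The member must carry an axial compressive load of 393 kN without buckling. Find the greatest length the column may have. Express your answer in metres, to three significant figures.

L_max ≈ 11.3 m

Inner diameter d_i = 170 − 2×11 = 148.0 mm
I = π(d_o⁴ − d_i⁴)/64 = π(170⁴ − 148.0⁴)/64 = 1.745×10^7 mm⁴
I = 1.745×10^-5 m⁴
At the buckling limit P_cr = P = 3.930×10^5 N
From P_cr = π²EI/(K·L)²:  L = (1/K)·√(π²EI/P_cr) = (1/0.5)·√(π²×7.28×10^10×1.745×10^-5/3.930×10^5)
L = 11.3 m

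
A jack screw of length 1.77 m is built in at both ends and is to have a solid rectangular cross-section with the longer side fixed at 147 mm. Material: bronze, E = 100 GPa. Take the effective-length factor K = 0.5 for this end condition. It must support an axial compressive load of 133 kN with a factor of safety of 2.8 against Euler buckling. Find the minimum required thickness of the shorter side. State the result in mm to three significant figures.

b ≈ 28.9 mm

Required P_cr = n·P = 2.8 × 133 = 372.4 kN
L_e = K·L = 0.5 × 1.77 = 0.8850 m
Required I = P_cr·L_e²/(π²E) = 3.724×10^5 × 0.8850² / (π² × 1.00×10^11) = 2.955×10^-7 m⁴
I_req = 2.955×10^5 mm⁴
Rectangle, weak axis: I_min = h·b³/12 with h = 147 mm fixed  ⇒  b = (12I/h)^(1/3) = 28.9 mm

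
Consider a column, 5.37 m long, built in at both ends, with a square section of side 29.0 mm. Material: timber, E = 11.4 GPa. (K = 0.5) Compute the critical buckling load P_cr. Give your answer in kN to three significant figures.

P_cr ≈ 0.920 kN

I = a⁴/12 = 29.0⁴/12 = 5.894×10^4 mm⁴
I = 5.894×10^4 mm⁴ = 5.894×10^-8 m⁴
Effective length L_e = K·L = 0.5 × 5.37 = 2.685 m
P_cr = π²EI / L_e² = π² × 11.4×10⁹ × 5.894×10^-8 / 2.685² = 919.9 N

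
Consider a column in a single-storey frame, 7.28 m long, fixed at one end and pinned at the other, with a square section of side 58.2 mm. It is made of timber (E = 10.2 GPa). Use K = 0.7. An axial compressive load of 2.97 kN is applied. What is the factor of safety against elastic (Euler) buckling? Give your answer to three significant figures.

I = a⁴/12 = 58.2⁴/12 = 9.561×10^5 mm⁴
I = 9.561×10^5 mm⁴ = 9.561×10^-7 m⁴
Effective length L_e = K·L = 0.7 × 7.28 = 5.096 m
P_cr = π²EI / L_e² = π² × 10.2×10⁹ × 9.561×10^-7 / 5.096² = 3.706×10^3 N
Factor of safety n = P_cr / P = 3.7064 / 2.97 = 1.25

n ≈ 1.25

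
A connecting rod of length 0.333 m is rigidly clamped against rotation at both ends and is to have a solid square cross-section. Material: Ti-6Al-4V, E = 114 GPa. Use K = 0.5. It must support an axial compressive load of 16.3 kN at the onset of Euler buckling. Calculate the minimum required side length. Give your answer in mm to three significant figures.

a ≈ 8.33 mm

L_e = K·L = 0.5 × 0.333 = 0.1665 m
Required I = P_cr·L_e²/(π²E) = 1.630×10^4 × 0.1665² / (π² × 1.14×10^11) = 4.016×10^-10 m⁴
I_req = 401.6 mm⁴
Solid square: I = a⁴/12  ⇒  a = (12I)^(1/4) = (12×401.6)^(1/4) = 8.33 mm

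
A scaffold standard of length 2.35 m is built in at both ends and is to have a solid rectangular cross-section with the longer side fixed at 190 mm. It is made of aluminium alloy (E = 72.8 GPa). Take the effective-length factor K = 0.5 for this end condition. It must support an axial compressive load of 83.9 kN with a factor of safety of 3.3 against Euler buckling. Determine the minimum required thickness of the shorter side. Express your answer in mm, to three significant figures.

Required P_cr = n·P = 3.3 × 83.9 = 276.9 kN
L_e = K·L = 0.5 × 2.35 = 1.175 m
Required I = P_cr·L_e²/(π²E) = 2.769×10^5 × 1.175² / (π² × 7.28×10^10) = 5.320×10^-7 m⁴
I_req = 5.320×10^5 mm⁴
Rectangle, weak axis: I_min = h·b³/12 with h = 190 mm fixed  ⇒  b = (12I/h)^(1/3) = 32.3 mm

b ≈ 32.3 mm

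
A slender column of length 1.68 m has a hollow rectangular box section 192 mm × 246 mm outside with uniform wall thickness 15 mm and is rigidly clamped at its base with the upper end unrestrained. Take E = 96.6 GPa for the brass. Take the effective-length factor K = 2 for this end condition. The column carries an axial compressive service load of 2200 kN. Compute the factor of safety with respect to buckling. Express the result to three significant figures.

n ≈ 2.63

Inner dimensions: h_i = 246 − 2×15 = 216.0 mm, b_i = 192 − 2×15 = 162.0 mm
Weak-axis I_min = (h_o·b_o³ − h_i·b_i³)/12 with b_o = 192, b_i = 162.0 mm (shorter outer/inner sides).
I_min = (246×192³ − 216.0×162.0³)/12 = 6.857×10^7 mm⁴
I = 6.857×10^7 mm⁴ = 6.857×10^-5 m⁴
Effective length L_e = K·L = 2 × 1.68 = 3.360 m
P_cr = π²EI / L_e² = π² × 96.6×10⁹ × 6.857×10^-5 / 3.360² = 5.791×10^6 N
Factor of safety n = P_cr / P = 5790.7 / 2200 = 2.63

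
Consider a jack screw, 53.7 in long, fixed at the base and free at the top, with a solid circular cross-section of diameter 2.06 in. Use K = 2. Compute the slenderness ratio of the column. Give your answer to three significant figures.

For a solid circle r = d/4 = 2.06/4 = 0.5150 in
L_e = K·L = 2 × 53.7 = 107.4 in
λ = L_e / r_min = 107.40 / 0.5150 = 209

λ ≈ 209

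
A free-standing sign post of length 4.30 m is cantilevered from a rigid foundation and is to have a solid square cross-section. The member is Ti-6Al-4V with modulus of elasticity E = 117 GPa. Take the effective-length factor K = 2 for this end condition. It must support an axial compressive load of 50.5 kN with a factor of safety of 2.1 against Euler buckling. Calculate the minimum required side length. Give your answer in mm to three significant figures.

Required P_cr = n·P = 2.1 × 50.5 = 106.0 kN
L_e = K·L = 2 × 4.30 = 8.600 m
Required I = P_cr·L_e²/(π²E) = 1.060×10^5 × 8.600² / (π² × 1.17×10^11) = 6.792×10^-6 m⁴
I_req = 6.792×10^6 mm⁴
Solid square: I = a⁴/12  ⇒  a = (12I)^(1/4) = (12×6.792×10^6)^(1/4) = 95.0 mm

a ≈ 95.0 mm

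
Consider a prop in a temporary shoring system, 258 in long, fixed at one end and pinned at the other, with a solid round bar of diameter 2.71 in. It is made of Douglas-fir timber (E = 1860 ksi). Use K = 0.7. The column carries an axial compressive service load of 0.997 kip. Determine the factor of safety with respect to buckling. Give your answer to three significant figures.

n ≈ 1.49

I = πd⁴/64 = π×2.71⁴/64 = 2.648 in⁴
Effective length L_e = K·L = 0.7 × 258 = 180.6 in
P_cr = π²EI / L_e² = π² × 1860×10³ × 2.648 / 180.6² = 1.490×10^3 lb
Factor of safety n = P_cr / P = 1.4901 / 0.997 = 1.49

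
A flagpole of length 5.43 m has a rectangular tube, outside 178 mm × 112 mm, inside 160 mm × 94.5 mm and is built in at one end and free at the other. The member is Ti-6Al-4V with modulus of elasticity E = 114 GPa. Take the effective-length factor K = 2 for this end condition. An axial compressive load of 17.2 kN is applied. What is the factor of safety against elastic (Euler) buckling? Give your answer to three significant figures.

n ≈ 5.32

Weak-axis I_min = (h_o·b_o³ − h_i·b_i³)/12 with b_o = 112, b_i = 94.50 mm (shorter outer/inner sides).
I_min = (178×112³ − 160.0×94.50³)/12 = 9.588×10^6 mm⁴
I = 9.588×10^6 mm⁴ = 9.588×10^-6 m⁴
Effective length L_e = K·L = 2 × 5.43 = 10.86 m
P_cr = π²EI / L_e² = π² × 114×10⁹ × 9.588×10^-6 / 10.86² = 9.147×10^4 N
Factor of safety n = P_cr / P = 91.465 / 17.2 = 5.32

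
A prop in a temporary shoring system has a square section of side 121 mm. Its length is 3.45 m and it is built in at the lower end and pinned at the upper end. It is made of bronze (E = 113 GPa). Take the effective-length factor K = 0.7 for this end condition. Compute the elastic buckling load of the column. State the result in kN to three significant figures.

I = a⁴/12 = 121⁴/12 = 1.786×10^7 mm⁴
I = 1.786×10^7 mm⁴ = 1.786×10^-5 m⁴
Effective length L_e = K·L = 0.7 × 3.45 = 2.415 m
P_cr = π²EI / L_e² = π² × 113×10⁹ × 1.786×10^-5 / 2.415² = 3.416×10^6 N

P_cr ≈ 3420 kN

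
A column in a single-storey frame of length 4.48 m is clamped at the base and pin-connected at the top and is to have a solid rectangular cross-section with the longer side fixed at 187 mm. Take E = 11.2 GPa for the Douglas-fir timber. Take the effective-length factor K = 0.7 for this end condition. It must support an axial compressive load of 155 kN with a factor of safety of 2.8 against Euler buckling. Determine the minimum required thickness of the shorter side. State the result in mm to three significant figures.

b ≈ 135 mm

Required P_cr = n·P = 2.8 × 155 = 434.0 kN
L_e = K·L = 0.7 × 4.48 = 3.136 m
Required I = P_cr·L_e²/(π²E) = 4.340×10^5 × 3.136² / (π² × 1.12×10^10) = 3.861×10^-5 m⁴
I_req = 3.861×10^7 mm⁴
Rectangle, weak axis: I_min = h·b³/12 with h = 187 mm fixed  ⇒  b = (12I/h)^(1/3) = 135 mm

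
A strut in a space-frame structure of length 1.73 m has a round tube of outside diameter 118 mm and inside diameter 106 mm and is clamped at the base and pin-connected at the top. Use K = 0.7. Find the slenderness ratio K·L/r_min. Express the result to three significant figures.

d_o = 118 mm, d_i = 106 mm
I = π(d_o⁴ − d_i⁴)/64 = π(118⁴ − 106.0⁴)/64 = 3.320×10^6 mm⁴
A = 2.111×10^3 mm²;  r_min = √(I/A) = √(3.320×10^6/2.111×10^3) = 39.65 mm
L_e = K·L = 0.7 × 1.73 m = 1.211 m = 1211.0 mm
λ = L_e / r_min = 1211.0 / 39.65 = 30.5

λ ≈ 30.5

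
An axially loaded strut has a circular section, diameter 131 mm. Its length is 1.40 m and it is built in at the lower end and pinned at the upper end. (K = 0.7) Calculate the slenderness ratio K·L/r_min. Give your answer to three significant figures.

For a solid circle r = d/4 = 131/4 = 32.75 mm
L_e = K·L = 0.7 × 1.40 m = 0.9800 m = 980.00 mm
λ = L_e / r_min = 980.00 / 32.75 = 29.9

λ ≈ 29.9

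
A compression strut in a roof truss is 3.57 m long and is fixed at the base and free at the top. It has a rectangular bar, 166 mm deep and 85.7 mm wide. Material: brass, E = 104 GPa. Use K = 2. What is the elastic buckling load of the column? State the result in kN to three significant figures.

Buckling occurs about the weak axis: I_min = h·b³/12 with b = 85.7 mm (the shorter side).
I_min = 166×85.7³/12 = 8.707×10^6 mm⁴
I = 8.707×10^6 mm⁴ = 8.707×10^-6 m⁴
Effective length L_e = K·L = 2 × 3.57 = 7.140 m
P_cr = π²EI / L_e² = π² × 104×10⁹ × 8.707×10^-6 / 7.140² = 1.753×10^5 N

P_cr ≈ 175 kN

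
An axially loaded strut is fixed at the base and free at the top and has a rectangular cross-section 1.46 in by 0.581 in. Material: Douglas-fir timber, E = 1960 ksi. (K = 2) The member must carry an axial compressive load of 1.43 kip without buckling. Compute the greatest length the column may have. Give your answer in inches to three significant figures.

L_max ≈ 8.98 in

Buckling occurs about the weak axis: I_min = h·b³/12 with b = 0.581 in (the shorter side).
I_min = 1.46×0.581³/12 = 2.386×10^-2 in⁴
At the buckling limit P_cr = P = 1.430×10^3 lb
From P_cr = π²EI/(K·L)²:  L = (1/K)·√(π²EI/P_cr) = (1/2)·√(π²×1.96×10^6×2.386×10^-2/1.430×10^3)
L = 8.98 in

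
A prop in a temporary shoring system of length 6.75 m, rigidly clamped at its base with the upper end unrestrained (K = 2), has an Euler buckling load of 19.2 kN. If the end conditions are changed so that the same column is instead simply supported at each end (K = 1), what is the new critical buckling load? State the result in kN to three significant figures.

P_cr ≈ 76.8 kN

P_cr ∝ 1/K², so P_cr,new = P_cr,old × (K_old/K_new)² = 19.2 × (2/1)²
= 19.2 × 4.000 = 76.8 kN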